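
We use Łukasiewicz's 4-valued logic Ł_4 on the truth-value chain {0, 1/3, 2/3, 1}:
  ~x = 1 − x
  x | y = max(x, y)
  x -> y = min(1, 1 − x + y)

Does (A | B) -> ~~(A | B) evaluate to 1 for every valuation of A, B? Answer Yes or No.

Yes

A = 0, B = 0 ↦ 1
A = 0, B = 1/3 ↦ 1
A = 0, B = 2/3 ↦ 1
A = 0, B = 1 ↦ 1
A = 1/3, B = 0 ↦ 1
A = 1/3, B = 1/3 ↦ 1
A = 1/3, B = 2/3 ↦ 1
A = 1/3, B = 1 ↦ 1
A = 2/3, B = 0 ↦ 1
A = 2/3, B = 1/3 ↦ 1
A = 2/3, B = 2/3 ↦ 1
A = 2/3, B = 1 ↦ 1
A = 1, B = 0 ↦ 1
A = 1, B = 1/3 ↦ 1
A = 1, B = 2/3 ↦ 1
A = 1, B = 1 ↦ 1
Every assignment gives a value ≥ 1.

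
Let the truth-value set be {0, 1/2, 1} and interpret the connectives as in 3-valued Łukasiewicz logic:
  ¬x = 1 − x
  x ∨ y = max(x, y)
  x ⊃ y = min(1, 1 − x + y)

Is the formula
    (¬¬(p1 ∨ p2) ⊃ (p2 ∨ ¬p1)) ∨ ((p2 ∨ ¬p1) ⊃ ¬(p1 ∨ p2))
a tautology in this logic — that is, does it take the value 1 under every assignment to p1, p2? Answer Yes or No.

Counterexample: take p1 = 1, p2 = 1/2.
p1 ∨ p2 = 1 ∨ 1/2 = 1
¬(p1 ∨ p2) = ¬1 = 0
¬¬(p1 ∨ p2) = ¬0 = 1
¬p1 = ¬1 = 0
p2 ∨ ¬p1 = 1/2 ∨ 0 = 1/2
¬¬(p1 ∨ p2) ⊃ (p2 ∨ ¬p1) = 1 ⊃ 1/2 = 1/2
¬p1 = ¬1 = 0
p2 ∨ ¬p1 = 1/2 ∨ 0 = 1/2
p1 ∨ p2 = 1 ∨ 1/2 = 1
¬(p1 ∨ p2) = ¬1 = 0
(p2 ∨ ¬p1) ⊃ ¬(p1 ∨ p2) = 1/2 ⊃ 0 = 1/2
(¬¬(p1 ∨ p2) ⊃ (p2 ∨ ¬p1)) ∨ ((p2 ∨ ¬p1) ⊃ ¬(p1 ∨ p2)) = 1/2 ∨ 1/2 = 1/2
This gives 1/2 ≠ 1.

No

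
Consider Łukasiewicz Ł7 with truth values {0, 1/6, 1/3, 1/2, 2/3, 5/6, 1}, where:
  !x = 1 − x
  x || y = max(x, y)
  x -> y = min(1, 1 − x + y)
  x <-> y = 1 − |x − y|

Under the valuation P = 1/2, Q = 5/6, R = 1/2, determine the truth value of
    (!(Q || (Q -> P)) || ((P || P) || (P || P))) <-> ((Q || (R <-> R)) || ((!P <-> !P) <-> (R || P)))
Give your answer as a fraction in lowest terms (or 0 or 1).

1/2

Q -> P = 5/6 -> 1/2 = 2/3
Q || (Q -> P) = 5/6 || 2/3 = 5/6
!(Q || (Q -> P)) = !5/6 = 1/6
P || P = 1/2 || 1/2 = 1/2
P || P = 1/2 || 1/2 = 1/2
(P || P) || (P || P) = 1/2 || 1/2 = 1/2
!(Q || (Q -> P)) || ((P || P) || (P || P)) = 1/6 || 1/2 = 1/2
R <-> R = 1/2 <-> 1/2 = 1
Q || (R <-> R) = 5/6 || 1 = 1
!P = !1/2 = 1/2
!P = !1/2 = 1/2
!P <-> !P = 1/2 <-> 1/2 = 1
R || P = 1/2 || 1/2 = 1/2
(!P <-> !P) <-> (R || P) = 1 <-> 1/2 = 1/2
(Q || (R <-> R)) || ((!P <-> !P) <-> (R || P)) = 1 || 1/2 = 1
(!(Q || (Q -> P)) || ((P || P) || (P || P))) <-> ((Q || (R <-> R)) || ((!P <-> !P) <-> (R || P))) = 1/2 <-> 1 = 1/2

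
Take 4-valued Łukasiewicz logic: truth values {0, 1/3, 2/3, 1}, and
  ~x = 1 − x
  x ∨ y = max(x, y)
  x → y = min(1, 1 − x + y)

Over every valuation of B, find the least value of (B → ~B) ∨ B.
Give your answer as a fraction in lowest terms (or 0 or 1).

2/3

Take B = 2/3:
~B = ~2/3 = 1/3
B → ~B = 2/3 → 1/3 = 2/3
(B → ~B) ∨ B = 2/3 ∨ 2/3 = 2/3
No assignment yields a value below 2/3, so this is the minimum.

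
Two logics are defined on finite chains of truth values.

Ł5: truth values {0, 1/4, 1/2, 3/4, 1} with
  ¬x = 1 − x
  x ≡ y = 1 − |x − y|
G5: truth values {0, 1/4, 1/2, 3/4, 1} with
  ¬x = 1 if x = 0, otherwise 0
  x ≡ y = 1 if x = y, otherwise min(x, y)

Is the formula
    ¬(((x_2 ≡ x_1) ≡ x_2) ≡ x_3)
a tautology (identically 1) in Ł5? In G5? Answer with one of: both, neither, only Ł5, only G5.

neither

In Ł5: at x_1 = 0, x_2 = 0, x_3 = 0 the value is 0 — not a tautology.
In G5: at x_1 = 0, x_2 = 0, x_3 = 0 the value is 0 — not a tautology.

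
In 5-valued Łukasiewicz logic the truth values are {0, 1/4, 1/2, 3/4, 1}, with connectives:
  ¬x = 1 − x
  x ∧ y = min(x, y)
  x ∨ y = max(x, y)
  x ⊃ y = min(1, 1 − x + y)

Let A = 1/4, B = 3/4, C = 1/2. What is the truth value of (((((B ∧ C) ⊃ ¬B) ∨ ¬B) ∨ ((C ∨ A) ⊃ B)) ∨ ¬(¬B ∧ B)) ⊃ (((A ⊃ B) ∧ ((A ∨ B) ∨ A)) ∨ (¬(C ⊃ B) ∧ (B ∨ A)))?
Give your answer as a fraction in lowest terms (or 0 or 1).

3/4

B ∧ C = 3/4 ∧ 1/2 = 1/2
¬B = ¬3/4 = 1/4
(B ∧ C) ⊃ ¬B = 1/2 ⊃ 1/4 = 3/4
¬B = ¬3/4 = 1/4
((B ∧ C) ⊃ ¬B) ∨ ¬B = 3/4 ∨ 1/4 = 3/4
C ∨ A = 1/2 ∨ 1/4 = 1/2
(C ∨ A) ⊃ B = 1/2 ⊃ 3/4 = 1
(((B ∧ C) ⊃ ¬B) ∨ ¬B) ∨ ((C ∨ A) ⊃ B) = 3/4 ∨ 1 = 1
¬B = ¬3/4 = 1/4
¬B ∧ B = 1/4 ∧ 3/4 = 1/4
¬(¬B ∧ B) = ¬1/4 = 3/4
((((B ∧ C) ⊃ ¬B) ∨ ¬B) ∨ ((C ∨ A) ⊃ B)) ∨ ¬(¬B ∧ B) = 1 ∨ 3/4 = 1
A ⊃ B = 1/4 ⊃ 3/4 = 1
A ∨ B = 1/4 ∨ 3/4 = 3/4
(A ∨ B) ∨ A = 3/4 ∨ 1/4 = 3/4
(A ⊃ B) ∧ ((A ∨ B) ∨ A) = 1 ∧ 3/4 = 3/4
C ⊃ B = 1/2 ⊃ 3/4 = 1
¬(C ⊃ B) = ¬1 = 0
B ∨ A = 3/4 ∨ 1/4 = 3/4
¬(C ⊃ B) ∧ (B ∨ A) = 0 ∧ 3/4 = 0
((A ⊃ B) ∧ ((A ∨ B) ∨ A)) ∨ (¬(C ⊃ B) ∧ (B ∨ A)) = 3/4 ∨ 0 = 3/4
(((((B ∧ C) ⊃ ¬B) ∨ ¬B) ∨ ((C ∨ A) ⊃ B)) ∨ ¬(¬B ∧ B)) ⊃ (((A ⊃ B) ∧ ((A ∨ B) ∨ A)) ∨ (¬(C ⊃ B) ∧ (B ∨ A))) = 1 ⊃ 3/4 = 3/4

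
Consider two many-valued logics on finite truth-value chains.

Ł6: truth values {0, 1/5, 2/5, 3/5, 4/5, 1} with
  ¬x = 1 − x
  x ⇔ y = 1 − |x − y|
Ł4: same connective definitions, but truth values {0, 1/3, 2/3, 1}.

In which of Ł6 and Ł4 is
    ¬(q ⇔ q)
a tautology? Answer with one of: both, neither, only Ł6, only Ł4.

neither

In Ł6: at q = 0 the value is 0 — not a tautology.
In Ł4: at q = 0 the value is 0 — not a tautology.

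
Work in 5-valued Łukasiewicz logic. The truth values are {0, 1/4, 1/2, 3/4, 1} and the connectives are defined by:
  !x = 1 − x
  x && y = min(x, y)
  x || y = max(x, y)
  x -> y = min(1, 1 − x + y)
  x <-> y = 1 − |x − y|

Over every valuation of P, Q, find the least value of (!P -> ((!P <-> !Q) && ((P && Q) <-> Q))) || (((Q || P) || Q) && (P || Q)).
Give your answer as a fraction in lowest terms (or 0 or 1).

Take P = 0, Q = 1/2:
!P = !0 = 1
!P = !0 = 1
!Q = !1/2 = 1/2
!P <-> !Q = 1 <-> 1/2 = 1/2
P && Q = 0 && 1/2 = 0
(P && Q) <-> Q = 0 <-> 1/2 = 1/2
(!P <-> !Q) && ((P && Q) <-> Q) = 1/2 && 1/2 = 1/2
!P -> ((!P <-> !Q) && ((P && Q) <-> Q)) = 1 -> 1/2 = 1/2
Q || P = 1/2 || 0 = 1/2
(Q || P) || Q = 1/2 || 1/2 = 1/2
P || Q = 0 || 1/2 = 1/2
((Q || P) || Q) && (P || Q) = 1/2 && 1/2 = 1/2
(!P -> ((!P <-> !Q) && ((P && Q) <-> Q))) || (((Q || P) || Q) && (P || Q)) = 1/2 || 1/2 = 1/2
No assignment yields a value below 1/2, so this is the minimum.

1/2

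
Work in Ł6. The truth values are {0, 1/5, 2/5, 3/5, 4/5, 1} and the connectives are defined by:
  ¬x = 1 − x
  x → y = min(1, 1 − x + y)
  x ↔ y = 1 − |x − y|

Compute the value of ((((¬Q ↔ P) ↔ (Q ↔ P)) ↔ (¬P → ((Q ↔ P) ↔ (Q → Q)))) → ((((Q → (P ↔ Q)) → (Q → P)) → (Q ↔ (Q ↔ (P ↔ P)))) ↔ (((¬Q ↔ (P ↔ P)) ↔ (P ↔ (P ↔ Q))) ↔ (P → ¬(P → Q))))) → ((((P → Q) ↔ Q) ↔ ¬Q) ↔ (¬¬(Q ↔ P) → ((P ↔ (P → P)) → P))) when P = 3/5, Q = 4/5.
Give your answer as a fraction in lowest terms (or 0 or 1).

¬Q = ¬4/5 = 1/5
¬Q ↔ P = 1/5 ↔ 3/5 = 3/5
Q ↔ P = 4/5 ↔ 3/5 = 4/5
(¬Q ↔ P) ↔ (Q ↔ P) = 3/5 ↔ 4/5 = 4/5
¬P = ¬3/5 = 2/5
Q ↔ P = 4/5 ↔ 3/5 = 4/5
Q → Q = 4/5 → 4/5 = 1
(Q ↔ P) ↔ (Q → Q) = 4/5 ↔ 1 = 4/5
¬P → ((Q ↔ P) ↔ (Q → Q)) = 2/5 → 4/5 = 1
((¬Q ↔ P) ↔ (Q ↔ P)) ↔ (¬P → ((Q ↔ P) ↔ (Q → Q))) = 4/5 ↔ 1 = 4/5
P ↔ Q = 3/5 ↔ 4/5 = 4/5
Q → (P ↔ Q) = 4/5 → 4/5 = 1
Q → P = 4/5 → 3/5 = 4/5
(Q → (P ↔ Q)) → (Q → P) = 1 → 4/5 = 4/5
P ↔ P = 3/5 ↔ 3/5 = 1
Q ↔ (P ↔ P) = 4/5 ↔ 1 = 4/5
Q ↔ (Q ↔ (P ↔ P)) = 4/5 ↔ 4/5 = 1
((Q → (P ↔ Q)) → (Q → P)) → (Q ↔ (Q ↔ (P ↔ P))) = 4/5 → 1 = 1
¬Q = ¬4/5 = 1/5
P ↔ P = 3/5 ↔ 3/5 = 1
¬Q ↔ (P ↔ P) = 1/5 ↔ 1 = 1/5
P ↔ Q = 3/5 ↔ 4/5 = 4/5
P ↔ (P ↔ Q) = 3/5 ↔ 4/5 = 4/5
(¬Q ↔ (P ↔ P)) ↔ (P ↔ (P ↔ Q)) = 1/5 ↔ 4/5 = 2/5
P → Q = 3/5 → 4/5 = 1
¬(P → Q) = ¬1 = 0
P → ¬(P → Q) = 3/5 → 0 = 2/5
((¬Q ↔ (P ↔ P)) ↔ (P ↔ (P ↔ Q))) ↔ (P → ¬(P → Q)) = 2/5 ↔ 2/5 = 1
(((Q → (P ↔ Q)) → (Q → P)) → (Q ↔ (Q ↔ (P ↔ P)))) ↔ (((¬Q ↔ (P ↔ P)) ↔ (P ↔ (P ↔ Q))) ↔ (P → ¬(P → Q))) = 1 ↔ 1 = 1
(((¬Q ↔ P) ↔ (Q ↔ P)) ↔ (¬P → ((Q ↔ P) ↔ (Q → Q)))) → ((((Q → (P ↔ Q)) → (Q → P)) → (Q ↔ (Q ↔ (P ↔ P)))) ↔ (((¬Q ↔ (P ↔ P)) ↔ (P ↔ (P ↔ Q))) ↔ (P → ¬(P → Q)))) = 4/5 → 1 = 1
P → Q = 3/5 → 4/5 = 1
(P → Q) ↔ Q = 1 ↔ 4/5 = 4/5
¬Q = ¬4/5 = 1/5
((P → Q) ↔ Q) ↔ ¬Q = 4/5 ↔ 1/5 = 2/5
Q ↔ P = 4/5 ↔ 3/5 = 4/5
¬(Q ↔ P) = ¬4/5 = 1/5
¬¬(Q ↔ P) = ¬1/5 = 4/5
P → P = 3/5 → 3/5 = 1
P ↔ (P → P) = 3/5 ↔ 1 = 3/5
(P ↔ (P → P)) → P = 3/5 → 3/5 = 1
¬¬(Q ↔ P) → ((P ↔ (P → P)) → P) = 4/5 → 1 = 1
(((P → Q) ↔ Q) ↔ ¬Q) ↔ (¬¬(Q ↔ P) → ((P ↔ (P → P)) → P)) = 2/5 ↔ 1 = 2/5
((((¬Q ↔ P) ↔ (Q ↔ P)) ↔ (¬P → ((Q ↔ P) ↔ (Q → Q)))) → ((((Q → (P ↔ Q)) → (Q → P)) → (Q ↔ (Q ↔ (P ↔ P)))) ↔ (((¬Q ↔ (P ↔ P)) ↔ (P ↔ (P ↔ Q))) ↔ (P → ¬(P → Q))))) → ((((P → Q) ↔ Q) ↔ ¬Q) ↔ (¬¬(Q ↔ P) → ((P ↔ (P → P)) → P))) = 1 → 2/5 = 2/5

2/5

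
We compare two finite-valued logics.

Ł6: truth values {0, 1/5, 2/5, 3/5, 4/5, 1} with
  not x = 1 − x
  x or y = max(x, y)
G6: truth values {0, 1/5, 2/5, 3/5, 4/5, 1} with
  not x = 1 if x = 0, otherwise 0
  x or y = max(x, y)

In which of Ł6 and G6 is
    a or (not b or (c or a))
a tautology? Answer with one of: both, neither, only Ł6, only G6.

neither

In Ł6: at a = 0, b = 1/5, c = 0 the value is 4/5 — not a tautology.
In G6: at a = 0, b = 1/5, c = 0 the value is 0 — not a tautology.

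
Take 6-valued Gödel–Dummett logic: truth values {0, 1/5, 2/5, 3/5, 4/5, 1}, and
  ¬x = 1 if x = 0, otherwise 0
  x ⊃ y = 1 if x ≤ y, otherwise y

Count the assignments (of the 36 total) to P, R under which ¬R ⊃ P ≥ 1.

value 1: 31 assignments (counts)
value 4/5: 1 assignment
value 3/5: 1 assignment
value 2/5: 1 assignment
value 1/5: 1 assignment
value 0: 1 assignment
So 31 of the 36 assignments meet the threshold.

31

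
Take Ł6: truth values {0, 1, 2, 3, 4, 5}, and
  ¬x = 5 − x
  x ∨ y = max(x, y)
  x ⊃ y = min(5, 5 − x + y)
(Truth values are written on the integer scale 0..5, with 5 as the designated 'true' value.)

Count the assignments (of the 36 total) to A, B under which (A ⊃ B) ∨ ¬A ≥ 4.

value 5: 21 assignments (counts)
value 4: 5 assignments (counts)
value 3: 4 assignments
value 2: 3 assignments
value 1: 2 assignments
value 0: 1 assignment
So 26 of the 36 assignments meet the threshold.

26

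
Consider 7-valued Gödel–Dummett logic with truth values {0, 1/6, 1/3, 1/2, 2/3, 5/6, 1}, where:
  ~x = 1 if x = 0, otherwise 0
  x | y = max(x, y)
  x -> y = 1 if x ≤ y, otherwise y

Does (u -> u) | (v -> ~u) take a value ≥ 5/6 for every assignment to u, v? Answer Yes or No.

Yes

At u = 1/3, v = 1/2, for instance:
u -> u = 1/3 -> 1/3 = 1
~u = ~1/3 = 0
v -> ~u = 1/2 -> 0 = 0
(u -> u) | (v -> ~u) = 1 | 0 = 1
and checking the remaining 48 assignments likewise gives ≥ 5/6 in every case.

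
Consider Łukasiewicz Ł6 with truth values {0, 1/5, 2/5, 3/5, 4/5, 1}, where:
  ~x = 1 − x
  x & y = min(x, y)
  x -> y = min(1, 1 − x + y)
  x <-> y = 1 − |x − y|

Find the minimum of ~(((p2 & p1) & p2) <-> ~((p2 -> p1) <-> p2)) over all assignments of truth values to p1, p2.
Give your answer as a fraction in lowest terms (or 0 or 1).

Take p1 = 0, p2 = 2/5:
p2 & p1 = 2/5 & 0 = 0
(p2 & p1) & p2 = 0 & 2/5 = 0
p2 -> p1 = 2/5 -> 0 = 3/5
(p2 -> p1) <-> p2 = 3/5 <-> 2/5 = 4/5
~((p2 -> p1) <-> p2) = ~4/5 = 1/5
((p2 & p1) & p2) <-> ~((p2 -> p1) <-> p2) = 0 <-> 1/5 = 4/5
~(((p2 & p1) & p2) <-> ~((p2 -> p1) <-> p2)) = ~4/5 = 1/5
No assignment yields a value below 1/5, so this is the minimum.

1/5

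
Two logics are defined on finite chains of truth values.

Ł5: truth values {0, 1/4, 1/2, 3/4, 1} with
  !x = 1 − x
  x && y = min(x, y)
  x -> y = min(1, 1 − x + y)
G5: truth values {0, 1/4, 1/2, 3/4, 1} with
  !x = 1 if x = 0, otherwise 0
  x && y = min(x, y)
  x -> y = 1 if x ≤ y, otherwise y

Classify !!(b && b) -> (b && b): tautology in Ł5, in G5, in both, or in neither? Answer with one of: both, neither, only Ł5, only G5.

In Ł5: every assignment gives 1 — tautology.
In G5: at b = 1/4 the value is 1/4 — not a tautology.

only Ł5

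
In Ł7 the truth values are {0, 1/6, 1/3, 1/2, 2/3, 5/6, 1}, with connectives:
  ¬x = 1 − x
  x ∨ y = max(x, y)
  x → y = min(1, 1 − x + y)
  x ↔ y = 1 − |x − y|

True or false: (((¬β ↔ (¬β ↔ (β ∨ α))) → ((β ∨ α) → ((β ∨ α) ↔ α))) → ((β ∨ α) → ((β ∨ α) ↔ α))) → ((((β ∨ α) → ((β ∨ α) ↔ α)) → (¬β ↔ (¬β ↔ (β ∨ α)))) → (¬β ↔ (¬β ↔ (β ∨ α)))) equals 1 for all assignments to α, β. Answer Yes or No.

At α = 0, β = 2/3, for instance:
¬β = ¬2/3 = 1/3
¬β = ¬2/3 = 1/3
β ∨ α = 2/3 ∨ 0 = 2/3
¬β ↔ (β ∨ α) = 1/3 ↔ 2/3 = 2/3
¬β ↔ (¬β ↔ (β ∨ α)) = 1/3 ↔ 2/3 = 2/3
β ∨ α = 2/3 ∨ 0 = 2/3
β ∨ α = 2/3 ∨ 0 = 2/3
(β ∨ α) ↔ α = 2/3 ↔ 0 = 1/3
(β ∨ α) → ((β ∨ α) ↔ α) = 2/3 → 1/3 = 2/3
(¬β ↔ (¬β ↔ (β ∨ α))) → ((β ∨ α) → ((β ∨ α) ↔ α)) = 2/3 → 2/3 = 1
((¬β ↔ (¬β ↔ (β ∨ α))) → ((β ∨ α) → ((β ∨ α) ↔ α))) → ((β ∨ α) → ((β ∨ α) ↔ α)) = 1 → 2/3 = 2/3
((β ∨ α) → ((β ∨ α) ↔ α)) → (¬β ↔ (¬β ↔ (β ∨ α))) = 2/3 → 2/3 = 1
(((β ∨ α) → ((β ∨ α) ↔ α)) → (¬β ↔ (¬β ↔ (β ∨ α)))) → (¬β ↔ (¬β ↔ (β ∨ α))) = 1 → 2/3 = 2/3
(((¬β ↔ (¬β ↔ (β ∨ α))) → ((β ∨ α) → ((β ∨ α) ↔ α))) → ((β ∨ α) → ((β ∨ α) ↔ α))) → ((((β ∨ α) → ((β ∨ α) ↔ α)) → (¬β ↔ (¬β ↔ (β ∨ α)))) → (¬β ↔ (¬β ↔ (β ∨ α)))) = 2/3 → 2/3 = 1
and checking the remaining 48 assignments likewise gives ≥ 1 in every case.

Yes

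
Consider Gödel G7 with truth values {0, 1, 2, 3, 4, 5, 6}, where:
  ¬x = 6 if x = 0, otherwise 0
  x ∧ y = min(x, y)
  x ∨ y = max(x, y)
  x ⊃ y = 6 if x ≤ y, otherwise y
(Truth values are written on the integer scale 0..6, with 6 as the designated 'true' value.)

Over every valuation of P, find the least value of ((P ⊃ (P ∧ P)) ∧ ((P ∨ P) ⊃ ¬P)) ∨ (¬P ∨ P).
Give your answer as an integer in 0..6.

1

Take P = 1:
P ∧ P = 1 ∧ 1 = 1
P ⊃ (P ∧ P) = 1 ⊃ 1 = 6
P ∨ P = 1 ∨ 1 = 1
¬P = ¬1 = 0
(P ∨ P) ⊃ ¬P = 1 ⊃ 0 = 0
(P ⊃ (P ∧ P)) ∧ ((P ∨ P) ⊃ ¬P) = 6 ∧ 0 = 0
¬P = ¬1 = 0
¬P ∨ P = 0 ∨ 1 = 1
((P ⊃ (P ∧ P)) ∧ ((P ∨ P) ⊃ ¬P)) ∨ (¬P ∨ P) = 0 ∨ 1 = 1
No assignment yields a value below 1, so this is the minimum.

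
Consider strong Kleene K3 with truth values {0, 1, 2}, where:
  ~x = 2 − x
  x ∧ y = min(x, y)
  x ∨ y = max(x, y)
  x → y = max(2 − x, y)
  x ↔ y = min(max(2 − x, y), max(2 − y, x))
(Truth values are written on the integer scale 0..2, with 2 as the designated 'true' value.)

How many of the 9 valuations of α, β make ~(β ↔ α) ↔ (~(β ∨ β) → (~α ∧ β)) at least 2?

2

α = 0, β = 0 ↦ 2  ≥
α = 0, β = 1 ↦ 1  <
α = 0, β = 2 ↦ 2  ≥
α = 1, β = 0 ↦ 1  <
α = 1, β = 1 ↦ 1  <
α = 1, β = 2 ↦ 1  <
α = 2, β = 0 ↦ 0  <
α = 2, β = 1 ↦ 1  <
α = 2, β = 2 ↦ 0  <
So 2 of the 9 assignments meet the threshold.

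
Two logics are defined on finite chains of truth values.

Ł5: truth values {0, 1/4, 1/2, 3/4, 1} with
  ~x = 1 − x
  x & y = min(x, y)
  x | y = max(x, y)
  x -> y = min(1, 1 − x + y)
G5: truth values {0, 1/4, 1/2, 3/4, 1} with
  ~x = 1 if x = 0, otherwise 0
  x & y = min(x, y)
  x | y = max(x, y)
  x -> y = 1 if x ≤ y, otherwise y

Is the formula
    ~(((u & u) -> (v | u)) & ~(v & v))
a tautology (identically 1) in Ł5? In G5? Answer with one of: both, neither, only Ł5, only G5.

neither

In Ł5: at u = 0, v = 0 the value is 0 — not a tautology.
In G5: at u = 0, v = 0 the value is 0 — not a tautology.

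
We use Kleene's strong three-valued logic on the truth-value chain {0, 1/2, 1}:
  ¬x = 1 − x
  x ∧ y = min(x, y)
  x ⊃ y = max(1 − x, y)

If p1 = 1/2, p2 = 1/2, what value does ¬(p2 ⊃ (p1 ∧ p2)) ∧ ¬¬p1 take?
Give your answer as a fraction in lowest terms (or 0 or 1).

1/2

p1 ∧ p2 = 1/2 ∧ 1/2 = 1/2
p2 ⊃ (p1 ∧ p2) = 1/2 ⊃ 1/2 = 1/2
¬(p2 ⊃ (p1 ∧ p2)) = ¬1/2 = 1/2
¬p1 = ¬1/2 = 1/2
¬¬p1 = ¬1/2 = 1/2
¬(p2 ⊃ (p1 ∧ p2)) ∧ ¬¬p1 = 1/2 ∧ 1/2 = 1/2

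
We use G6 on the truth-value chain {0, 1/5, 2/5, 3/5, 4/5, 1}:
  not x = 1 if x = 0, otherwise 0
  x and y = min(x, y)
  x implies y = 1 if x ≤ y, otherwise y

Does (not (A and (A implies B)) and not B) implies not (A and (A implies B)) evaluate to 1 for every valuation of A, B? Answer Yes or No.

Yes

At A = 3/5, B = 3/5, for instance:
A implies B = 3/5 implies 3/5 = 1
A and (A implies B) = 3/5 and 1 = 3/5
not (A and (A implies B)) = not 3/5 = 0
not B = not 3/5 = 0
not (A and (A implies B)) and not B = 0 and 0 = 0
(not (A and (A implies B)) and not B) implies not (A and (A implies B)) = 0 implies 0 = 1
and checking the remaining 35 assignments likewise gives ≥ 1 in every case.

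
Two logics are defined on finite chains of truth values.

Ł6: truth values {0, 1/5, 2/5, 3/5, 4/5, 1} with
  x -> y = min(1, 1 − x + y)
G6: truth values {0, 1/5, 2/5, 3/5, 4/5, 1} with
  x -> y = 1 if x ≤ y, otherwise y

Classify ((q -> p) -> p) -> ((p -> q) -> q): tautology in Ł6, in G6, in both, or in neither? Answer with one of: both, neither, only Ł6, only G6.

only Ł6

In Ł6: every assignment gives 1 — tautology.
In G6: at p = 0, q = 1/5 the value is 1/5 — not a tautology.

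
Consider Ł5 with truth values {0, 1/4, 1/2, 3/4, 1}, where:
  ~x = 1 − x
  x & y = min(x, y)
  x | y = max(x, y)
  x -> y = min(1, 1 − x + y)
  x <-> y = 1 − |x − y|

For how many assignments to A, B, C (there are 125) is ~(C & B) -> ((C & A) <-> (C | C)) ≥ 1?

value 1: 105 assignments (counts)
value 3/4: 10 assignments
value 1/2: 6 assignments
value 1/4: 3 assignments
value 0: 1 assignment
So 105 of the 125 assignments meet the threshold.

105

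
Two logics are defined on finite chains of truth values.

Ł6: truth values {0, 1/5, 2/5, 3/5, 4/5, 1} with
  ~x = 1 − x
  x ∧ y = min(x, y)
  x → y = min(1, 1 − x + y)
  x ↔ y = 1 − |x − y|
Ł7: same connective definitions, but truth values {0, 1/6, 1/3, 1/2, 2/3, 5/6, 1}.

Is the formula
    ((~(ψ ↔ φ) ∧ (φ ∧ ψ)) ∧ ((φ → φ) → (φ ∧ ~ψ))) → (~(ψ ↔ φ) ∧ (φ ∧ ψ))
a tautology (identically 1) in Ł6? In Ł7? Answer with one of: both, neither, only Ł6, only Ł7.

both

In Ł6: every assignment gives 1 — tautology.
In Ł7: every assignment gives 1 — tautology.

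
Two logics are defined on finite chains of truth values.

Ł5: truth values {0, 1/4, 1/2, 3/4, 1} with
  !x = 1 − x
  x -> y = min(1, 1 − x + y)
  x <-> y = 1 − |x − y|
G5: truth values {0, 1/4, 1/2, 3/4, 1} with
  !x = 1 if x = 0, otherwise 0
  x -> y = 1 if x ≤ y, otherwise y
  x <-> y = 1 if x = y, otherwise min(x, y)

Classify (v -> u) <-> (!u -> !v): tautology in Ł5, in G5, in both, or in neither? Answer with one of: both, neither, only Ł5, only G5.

In Ł5: every assignment gives 1 — tautology.
In G5: at u = 1/4, v = 1/2 the value is 1/4 — not a tautology.

only Ł5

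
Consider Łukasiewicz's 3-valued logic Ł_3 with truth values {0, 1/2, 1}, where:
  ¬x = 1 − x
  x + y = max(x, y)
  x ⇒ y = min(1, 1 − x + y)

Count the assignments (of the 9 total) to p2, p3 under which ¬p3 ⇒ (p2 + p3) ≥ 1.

p2 = 0, p3 = 0 ↦ 0  <
p2 = 0, p3 = 1/2 ↦ 1  ≥
p2 = 0, p3 = 1 ↦ 1  ≥
p2 = 1/2, p3 = 0 ↦ 1/2  <
p2 = 1/2, p3 = 1/2 ↦ 1  ≥
p2 = 1/2, p3 = 1 ↦ 1  ≥
p2 = 1, p3 = 0 ↦ 1  ≥
p2 = 1, p3 = 1/2 ↦ 1  ≥
p2 = 1, p3 = 1 ↦ 1  ≥
So 7 of the 9 assignments meet the threshold.

7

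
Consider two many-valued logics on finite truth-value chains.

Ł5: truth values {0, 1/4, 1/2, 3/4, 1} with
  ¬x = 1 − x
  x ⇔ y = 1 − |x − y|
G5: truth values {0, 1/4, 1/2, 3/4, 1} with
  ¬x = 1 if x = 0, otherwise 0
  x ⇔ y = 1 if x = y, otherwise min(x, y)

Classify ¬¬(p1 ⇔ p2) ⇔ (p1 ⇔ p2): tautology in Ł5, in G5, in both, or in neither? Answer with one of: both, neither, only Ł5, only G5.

only Ł5

In Ł5: every assignment gives 1 — tautology.
In G5: at p1 = 1/4, p2 = 1/2 the value is 1/4 — not a tautology.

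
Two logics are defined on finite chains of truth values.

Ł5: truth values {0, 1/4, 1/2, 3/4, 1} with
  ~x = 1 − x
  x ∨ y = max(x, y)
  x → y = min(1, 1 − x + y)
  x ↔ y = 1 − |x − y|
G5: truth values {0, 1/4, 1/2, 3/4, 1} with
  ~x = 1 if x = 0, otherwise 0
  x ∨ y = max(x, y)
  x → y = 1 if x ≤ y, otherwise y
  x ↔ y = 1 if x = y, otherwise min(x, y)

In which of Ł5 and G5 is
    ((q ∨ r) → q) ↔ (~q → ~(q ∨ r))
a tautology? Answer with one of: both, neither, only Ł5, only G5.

In Ł5: every assignment gives 1 — tautology.
In G5: at q = 1/4, r = 1/2 the value is 1/4 — not a tautology.

only Ł5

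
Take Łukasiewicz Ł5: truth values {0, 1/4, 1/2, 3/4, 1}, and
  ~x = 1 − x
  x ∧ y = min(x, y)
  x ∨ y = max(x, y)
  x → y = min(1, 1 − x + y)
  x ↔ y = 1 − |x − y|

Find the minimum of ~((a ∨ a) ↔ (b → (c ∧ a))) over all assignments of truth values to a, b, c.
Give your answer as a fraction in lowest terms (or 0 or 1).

0

Take a = 0, b = 1, c = 0:
a ∨ a = 0 ∨ 0 = 0
c ∧ a = 0 ∧ 0 = 0
b → (c ∧ a) = 1 → 0 = 0
(a ∨ a) ↔ (b → (c ∧ a)) = 0 ↔ 0 = 1
~((a ∨ a) ↔ (b → (c ∧ a))) = ~1 = 0
No assignment yields a value below 0, so this is the minimum.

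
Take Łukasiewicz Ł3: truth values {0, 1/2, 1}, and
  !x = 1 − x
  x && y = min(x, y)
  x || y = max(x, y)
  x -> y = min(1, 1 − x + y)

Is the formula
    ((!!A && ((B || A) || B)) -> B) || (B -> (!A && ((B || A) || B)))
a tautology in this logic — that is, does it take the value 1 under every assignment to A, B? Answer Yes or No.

No

Counterexample: take A = 1, B = 1/2.
!A = !1 = 0
!!A = !0 = 1
B || A = 1/2 || 1 = 1
(B || A) || B = 1 || 1/2 = 1
!!A && ((B || A) || B) = 1 && 1 = 1
(!!A && ((B || A) || B)) -> B = 1 -> 1/2 = 1/2
!A = !1 = 0
B || A = 1/2 || 1 = 1
(B || A) || B = 1 || 1/2 = 1
!A && ((B || A) || B) = 0 && 1 = 0
B -> (!A && ((B || A) || B)) = 1/2 -> 0 = 1/2
((!!A && ((B || A) || B)) -> B) || (B -> (!A && ((B || A) || B))) = 1/2 || 1/2 = 1/2
This gives 1/2 ≠ 1.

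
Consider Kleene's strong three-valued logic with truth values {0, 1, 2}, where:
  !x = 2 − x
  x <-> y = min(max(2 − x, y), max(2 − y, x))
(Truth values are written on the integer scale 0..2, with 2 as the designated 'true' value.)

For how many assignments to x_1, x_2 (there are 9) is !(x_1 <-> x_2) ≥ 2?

2

x_1 = 0, x_2 = 0 ↦ 0  <
x_1 = 0, x_2 = 1 ↦ 1  <
x_1 = 0, x_2 = 2 ↦ 2  ≥
x_1 = 1, x_2 = 0 ↦ 1  <
x_1 = 1, x_2 = 1 ↦ 1  <
x_1 = 1, x_2 = 2 ↦ 1  <
x_1 = 2, x_2 = 0 ↦ 2  ≥
x_1 = 2, x_2 = 1 ↦ 1  <
x_1 = 2, x_2 = 2 ↦ 0  <
So 2 of the 9 assignments meet the threshold.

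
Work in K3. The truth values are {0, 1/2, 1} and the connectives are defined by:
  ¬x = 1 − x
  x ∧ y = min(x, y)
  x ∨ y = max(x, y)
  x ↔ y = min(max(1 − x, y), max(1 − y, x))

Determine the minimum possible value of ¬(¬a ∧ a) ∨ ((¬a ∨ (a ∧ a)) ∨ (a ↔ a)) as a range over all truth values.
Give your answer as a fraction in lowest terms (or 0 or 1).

Take a = 1/2:
¬a = ¬1/2 = 1/2
¬a ∧ a = 1/2 ∧ 1/2 = 1/2
¬(¬a ∧ a) = ¬1/2 = 1/2
¬a = ¬1/2 = 1/2
a ∧ a = 1/2 ∧ 1/2 = 1/2
¬a ∨ (a ∧ a) = 1/2 ∨ 1/2 = 1/2
a ↔ a = 1/2 ↔ 1/2 = 1/2
(¬a ∨ (a ∧ a)) ∨ (a ↔ a) = 1/2 ∨ 1/2 = 1/2
¬(¬a ∧ a) ∨ ((¬a ∨ (a ∧ a)) ∨ (a ↔ a)) = 1/2 ∨ 1/2 = 1/2
No assignment yields a value below 1/2, so this is the minimum.

1/2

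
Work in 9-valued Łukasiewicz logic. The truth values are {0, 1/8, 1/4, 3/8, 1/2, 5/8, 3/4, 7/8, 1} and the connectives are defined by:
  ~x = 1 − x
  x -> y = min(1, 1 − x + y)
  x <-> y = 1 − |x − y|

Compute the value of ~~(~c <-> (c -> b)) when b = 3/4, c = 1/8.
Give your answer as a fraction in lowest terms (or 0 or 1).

~c = ~1/8 = 7/8
c -> b = 1/8 -> 3/4 = 1
~c <-> (c -> b) = 7/8 <-> 1 = 7/8
~(~c <-> (c -> b)) = ~7/8 = 1/8
~~(~c <-> (c -> b)) = ~1/8 = 7/8

7/8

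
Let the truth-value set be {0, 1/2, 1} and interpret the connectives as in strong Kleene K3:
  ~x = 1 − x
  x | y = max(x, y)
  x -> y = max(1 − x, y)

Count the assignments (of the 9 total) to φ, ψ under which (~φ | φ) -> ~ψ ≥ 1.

φ = 0, ψ = 0 ↦ 1  ≥
φ = 0, ψ = 1/2 ↦ 1/2  <
φ = 0, ψ = 1 ↦ 0  <
φ = 1/2, ψ = 0 ↦ 1  ≥
φ = 1/2, ψ = 1/2 ↦ 1/2  <
φ = 1/2, ψ = 1 ↦ 1/2  <
φ = 1, ψ = 0 ↦ 1  ≥
φ = 1, ψ = 1/2 ↦ 1/2  <
φ = 1, ψ = 1 ↦ 0  <
So 3 of the 9 assignments meet the threshold.

3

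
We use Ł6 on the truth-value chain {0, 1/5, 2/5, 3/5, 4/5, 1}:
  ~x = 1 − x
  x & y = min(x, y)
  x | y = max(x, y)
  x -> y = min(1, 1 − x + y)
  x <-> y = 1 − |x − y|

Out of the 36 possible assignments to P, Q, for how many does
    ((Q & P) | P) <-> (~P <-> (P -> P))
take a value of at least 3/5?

value 4/5: 12 assignments (counts)
value 2/5: 12 assignments
value 0: 12 assignments
So 12 of the 36 assignments meet the threshold.

12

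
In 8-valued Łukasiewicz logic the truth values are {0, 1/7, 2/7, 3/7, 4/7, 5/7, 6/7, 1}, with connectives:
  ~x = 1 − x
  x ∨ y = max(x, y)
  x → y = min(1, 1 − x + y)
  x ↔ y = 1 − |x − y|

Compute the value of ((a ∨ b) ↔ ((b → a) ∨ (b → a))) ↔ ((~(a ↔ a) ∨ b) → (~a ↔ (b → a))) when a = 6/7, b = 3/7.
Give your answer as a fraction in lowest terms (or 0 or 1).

a ∨ b = 6/7 ∨ 3/7 = 6/7
b → a = 3/7 → 6/7 = 1
b → a = 3/7 → 6/7 = 1
(b → a) ∨ (b → a) = 1 ∨ 1 = 1
(a ∨ b) ↔ ((b → a) ∨ (b → a)) = 6/7 ↔ 1 = 6/7
a ↔ a = 6/7 ↔ 6/7 = 1
~(a ↔ a) = ~1 = 0
~(a ↔ a) ∨ b = 0 ∨ 3/7 = 3/7
~a = ~6/7 = 1/7
b → a = 3/7 → 6/7 = 1
~a ↔ (b → a) = 1/7 ↔ 1 = 1/7
(~(a ↔ a) ∨ b) → (~a ↔ (b → a)) = 3/7 → 1/7 = 5/7
((a ∨ b) ↔ ((b → a) ∨ (b → a))) ↔ ((~(a ↔ a) ∨ b) → (~a ↔ (b → a))) = 6/7 ↔ 5/7 = 6/7

6/7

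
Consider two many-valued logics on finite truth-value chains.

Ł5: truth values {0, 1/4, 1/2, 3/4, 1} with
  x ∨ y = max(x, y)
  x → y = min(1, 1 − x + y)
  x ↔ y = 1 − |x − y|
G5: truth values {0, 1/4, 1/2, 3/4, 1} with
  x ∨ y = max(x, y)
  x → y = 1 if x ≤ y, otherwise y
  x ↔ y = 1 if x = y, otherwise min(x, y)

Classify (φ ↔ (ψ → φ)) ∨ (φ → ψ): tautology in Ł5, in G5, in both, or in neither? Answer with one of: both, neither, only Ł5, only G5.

In Ł5: at φ = 1/4, ψ = 0 the value is 3/4 — not a tautology.
In G5: at φ = 1/4, ψ = 0 the value is 1/4 — not a tautology.

neither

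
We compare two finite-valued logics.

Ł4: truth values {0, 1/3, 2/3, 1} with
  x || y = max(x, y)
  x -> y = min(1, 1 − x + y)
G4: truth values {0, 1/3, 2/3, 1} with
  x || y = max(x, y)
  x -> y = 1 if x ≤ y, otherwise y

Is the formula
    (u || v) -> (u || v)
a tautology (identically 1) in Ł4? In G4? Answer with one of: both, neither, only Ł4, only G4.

In Ł4: every assignment gives 1 — tautology.
In G4: every assignment gives 1 — tautology.

both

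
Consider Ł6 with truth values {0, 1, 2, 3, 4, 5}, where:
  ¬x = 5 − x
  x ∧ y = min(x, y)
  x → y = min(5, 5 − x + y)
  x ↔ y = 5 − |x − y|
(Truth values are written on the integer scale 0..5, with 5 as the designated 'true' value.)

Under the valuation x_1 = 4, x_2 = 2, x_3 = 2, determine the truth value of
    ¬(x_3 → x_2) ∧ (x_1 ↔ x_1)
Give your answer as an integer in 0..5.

0

x_3 → x_2 = 2 → 2 = 5
¬(x_3 → x_2) = ¬5 = 0
x_1 ↔ x_1 = 4 ↔ 4 = 5
¬(x_3 → x_2) ∧ (x_1 ↔ x_1) = 0 ∧ 5 = 0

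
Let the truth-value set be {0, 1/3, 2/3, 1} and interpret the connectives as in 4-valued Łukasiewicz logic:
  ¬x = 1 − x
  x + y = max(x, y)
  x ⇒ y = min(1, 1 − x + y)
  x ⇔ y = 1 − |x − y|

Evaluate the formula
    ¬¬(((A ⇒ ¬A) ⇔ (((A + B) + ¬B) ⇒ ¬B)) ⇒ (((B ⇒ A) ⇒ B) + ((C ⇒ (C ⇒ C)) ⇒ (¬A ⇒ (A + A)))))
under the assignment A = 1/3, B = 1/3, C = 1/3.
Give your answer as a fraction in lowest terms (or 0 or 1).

¬A = ¬1/3 = 2/3
A ⇒ ¬A = 1/3 ⇒ 2/3 = 1
A + B = 1/3 + 1/3 = 1/3
¬B = ¬1/3 = 2/3
(A + B) + ¬B = 1/3 + 2/3 = 2/3
¬B = ¬1/3 = 2/3
((A + B) + ¬B) ⇒ ¬B = 2/3 ⇒ 2/3 = 1
(A ⇒ ¬A) ⇔ (((A + B) + ¬B) ⇒ ¬B) = 1 ⇔ 1 = 1
B ⇒ A = 1/3 ⇒ 1/3 = 1
(B ⇒ A) ⇒ B = 1 ⇒ 1/3 = 1/3
C ⇒ C = 1/3 ⇒ 1/3 = 1
C ⇒ (C ⇒ C) = 1/3 ⇒ 1 = 1
¬A = ¬1/3 = 2/3
A + A = 1/3 + 1/3 = 1/3
¬A ⇒ (A + A) = 2/3 ⇒ 1/3 = 2/3
(C ⇒ (C ⇒ C)) ⇒ (¬A ⇒ (A + A)) = 1 ⇒ 2/3 = 2/3
((B ⇒ A) ⇒ B) + ((C ⇒ (C ⇒ C)) ⇒ (¬A ⇒ (A + A))) = 1/3 + 2/3 = 2/3
((A ⇒ ¬A) ⇔ (((A + B) + ¬B) ⇒ ¬B)) ⇒ (((B ⇒ A) ⇒ B) + ((C ⇒ (C ⇒ C)) ⇒ (¬A ⇒ (A + A)))) = 1 ⇒ 2/3 = 2/3
¬(((A ⇒ ¬A) ⇔ (((A + B) + ¬B) ⇒ ¬B)) ⇒ (((B ⇒ A) ⇒ B) + ((C ⇒ (C ⇒ C)) ⇒ (¬A ⇒ (A + A))))) = ¬2/3 = 1/3
¬¬(((A ⇒ ¬A) ⇔ (((A + B) + ¬B) ⇒ ¬B)) ⇒ (((B ⇒ A) ⇒ B) + ((C ⇒ (C ⇒ C)) ⇒ (¬A ⇒ (A + A))))) = ¬1/3 = 2/3

2/3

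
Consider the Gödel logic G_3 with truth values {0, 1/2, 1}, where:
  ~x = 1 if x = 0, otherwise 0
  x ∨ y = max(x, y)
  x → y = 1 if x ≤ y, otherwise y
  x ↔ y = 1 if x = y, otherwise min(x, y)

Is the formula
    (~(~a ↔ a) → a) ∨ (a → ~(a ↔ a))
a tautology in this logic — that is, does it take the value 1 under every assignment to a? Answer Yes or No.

Counterexample: take a = 1/2.
~a = ~1/2 = 0
~a ↔ a = 0 ↔ 1/2 = 0
~(~a ↔ a) = ~0 = 1
~(~a ↔ a) → a = 1 → 1/2 = 1/2
a ↔ a = 1/2 ↔ 1/2 = 1
~(a ↔ a) = ~1 = 0
a → ~(a ↔ a) = 1/2 → 0 = 0
(~(~a ↔ a) → a) ∨ (a → ~(a ↔ a)) = 1/2 ∨ 0 = 1/2
This gives 1/2 ≠ 1.

No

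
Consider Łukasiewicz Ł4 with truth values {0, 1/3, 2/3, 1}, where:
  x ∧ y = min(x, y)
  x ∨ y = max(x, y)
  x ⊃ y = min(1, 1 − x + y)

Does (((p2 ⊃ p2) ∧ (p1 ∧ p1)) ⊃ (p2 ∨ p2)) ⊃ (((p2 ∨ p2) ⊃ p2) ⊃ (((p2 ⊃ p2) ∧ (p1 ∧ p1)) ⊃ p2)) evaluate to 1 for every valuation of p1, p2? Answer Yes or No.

Yes

p1 = 0, p2 = 0 ↦ 1
p1 = 0, p2 = 1/3 ↦ 1
p1 = 0, p2 = 2/3 ↦ 1
p1 = 0, p2 = 1 ↦ 1
p1 = 1/3, p2 = 0 ↦ 1
p1 = 1/3, p2 = 1/3 ↦ 1
p1 = 1/3, p2 = 2/3 ↦ 1
p1 = 1/3, p2 = 1 ↦ 1
p1 = 2/3, p2 = 0 ↦ 1
p1 = 2/3, p2 = 1/3 ↦ 1
p1 = 2/3, p2 = 2/3 ↦ 1
p1 = 2/3, p2 = 1 ↦ 1
p1 = 1, p2 = 0 ↦ 1
p1 = 1, p2 = 1/3 ↦ 1
p1 = 1, p2 = 2/3 ↦ 1
p1 = 1, p2 = 1 ↦ 1
Every assignment gives a value ≥ 1.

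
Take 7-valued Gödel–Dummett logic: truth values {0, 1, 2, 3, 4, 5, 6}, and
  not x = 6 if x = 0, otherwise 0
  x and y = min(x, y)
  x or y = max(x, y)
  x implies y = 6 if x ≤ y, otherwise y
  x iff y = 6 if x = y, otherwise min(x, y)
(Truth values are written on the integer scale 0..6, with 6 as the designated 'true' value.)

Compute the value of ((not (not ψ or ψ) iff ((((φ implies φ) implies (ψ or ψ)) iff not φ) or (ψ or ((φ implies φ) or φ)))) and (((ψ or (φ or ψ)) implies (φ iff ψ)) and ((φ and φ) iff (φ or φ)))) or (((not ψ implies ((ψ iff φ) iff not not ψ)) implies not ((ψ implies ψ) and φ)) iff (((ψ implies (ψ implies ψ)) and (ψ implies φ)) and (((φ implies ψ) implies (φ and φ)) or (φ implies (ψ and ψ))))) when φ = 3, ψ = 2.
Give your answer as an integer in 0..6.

0

not ψ = not 2 = 0
not ψ or ψ = 0 or 2 = 2
not (not ψ or ψ) = not 2 = 0
φ implies φ = 3 implies 3 = 6
ψ or ψ = 2 or 2 = 2
(φ implies φ) implies (ψ or ψ) = 6 implies 2 = 2
not φ = not 3 = 0
((φ implies φ) implies (ψ or ψ)) iff not φ = 2 iff 0 = 0
φ implies φ = 3 implies 3 = 6
(φ implies φ) or φ = 6 or 3 = 6
ψ or ((φ implies φ) or φ) = 2 or 6 = 6
(((φ implies φ) implies (ψ or ψ)) iff not φ) or (ψ or ((φ implies φ) or φ)) = 0 or 6 = 6
not (not ψ or ψ) iff ((((φ implies φ) implies (ψ or ψ)) iff not φ) or (ψ or ((φ implies φ) or φ))) = 0 iff 6 = 0
φ or ψ = 3 or 2 = 3
ψ or (φ or ψ) = 2 or 3 = 3
φ iff ψ = 3 iff 2 = 2
(ψ or (φ or ψ)) implies (φ iff ψ) = 3 implies 2 = 2
φ and φ = 3 and 3 = 3
φ or φ = 3 or 3 = 3
(φ and φ) iff (φ or φ) = 3 iff 3 = 6
((ψ or (φ or ψ)) implies (φ iff ψ)) and ((φ and φ) iff (φ or φ)) = 2 and 6 = 2
(not (not ψ or ψ) iff ((((φ implies φ) implies (ψ or ψ)) iff not φ) or (ψ or ((φ implies φ) or φ)))) and (((ψ or (φ or ψ)) implies (φ iff ψ)) and ((φ and φ) iff (φ or φ))) = 0 and 2 = 0
not ψ = not 2 = 0
ψ iff φ = 2 iff 3 = 2
not ψ = not 2 = 0
not not ψ = not 0 = 6
(ψ iff φ) iff not not ψ = 2 iff 6 = 2
not ψ implies ((ψ iff φ) iff not not ψ) = 0 implies 2 = 6
ψ implies ψ = 2 implies 2 = 6
(ψ implies ψ) and φ = 6 and 3 = 3
not ((ψ implies ψ) and φ) = not 3 = 0
(not ψ implies ((ψ iff φ) iff not not ψ)) implies not ((ψ implies ψ) and φ) = 6 implies 0 = 0
ψ implies ψ = 2 implies 2 = 6
ψ implies (ψ implies ψ) = 2 implies 6 = 6
ψ implies φ = 2 implies 3 = 6
(ψ implies (ψ implies ψ)) and (ψ implies φ) = 6 and 6 = 6
φ implies ψ = 3 implies 2 = 2
φ and φ = 3 and 3 = 3
(φ implies ψ) implies (φ and φ) = 2 implies 3 = 6
ψ and ψ = 2 and 2 = 2
φ implies (ψ and ψ) = 3 implies 2 = 2
((φ implies ψ) implies (φ and φ)) or (φ implies (ψ and ψ)) = 6 or 2 = 6
((ψ implies (ψ implies ψ)) and (ψ implies φ)) and (((φ implies ψ) implies (φ and φ)) or (φ implies (ψ and ψ))) = 6 and 6 = 6
((not ψ implies ((ψ iff φ) iff not not ψ)) implies not ((ψ implies ψ) and φ)) iff (((ψ implies (ψ implies ψ)) and (ψ implies φ)) and (((φ implies ψ) implies (φ and φ)) or (φ implies (ψ and ψ)))) = 0 iff 6 = 0
((not (not ψ or ψ) iff ((((φ implies φ) implies (ψ or ψ)) iff not φ) or (ψ or ((φ implies φ) or φ)))) and (((ψ or (φ or ψ)) implies (φ iff ψ)) and ((φ and φ) iff (φ or φ)))) or (((not ψ implies ((ψ iff φ) iff not not ψ)) implies not ((ψ implies ψ) and φ)) iff (((ψ implies (ψ implies ψ)) and (ψ implies φ)) and (((φ implies ψ) implies (φ and φ)) or (φ implies (ψ and ψ))))) = 0 or 0 = 0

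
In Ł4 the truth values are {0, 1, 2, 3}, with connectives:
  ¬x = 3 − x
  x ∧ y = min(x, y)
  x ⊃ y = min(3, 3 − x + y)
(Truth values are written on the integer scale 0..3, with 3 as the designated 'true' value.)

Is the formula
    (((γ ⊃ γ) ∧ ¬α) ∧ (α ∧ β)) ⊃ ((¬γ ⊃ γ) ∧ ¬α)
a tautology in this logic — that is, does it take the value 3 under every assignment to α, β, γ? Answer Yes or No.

No

Counterexample: take α = 1, β = 1, γ = 0.
γ ⊃ γ = 0 ⊃ 0 = 3
¬α = ¬1 = 2
(γ ⊃ γ) ∧ ¬α = 3 ∧ 2 = 2
α ∧ β = 1 ∧ 1 = 1
((γ ⊃ γ) ∧ ¬α) ∧ (α ∧ β) = 2 ∧ 1 = 1
¬γ = ¬0 = 3
¬γ ⊃ γ = 3 ⊃ 0 = 0
¬α = ¬1 = 2
(¬γ ⊃ γ) ∧ ¬α = 0 ∧ 2 = 0
(((γ ⊃ γ) ∧ ¬α) ∧ (α ∧ β)) ⊃ ((¬γ ⊃ γ) ∧ ¬α) = 1 ⊃ 0 = 2
This gives 2 ≠ 3.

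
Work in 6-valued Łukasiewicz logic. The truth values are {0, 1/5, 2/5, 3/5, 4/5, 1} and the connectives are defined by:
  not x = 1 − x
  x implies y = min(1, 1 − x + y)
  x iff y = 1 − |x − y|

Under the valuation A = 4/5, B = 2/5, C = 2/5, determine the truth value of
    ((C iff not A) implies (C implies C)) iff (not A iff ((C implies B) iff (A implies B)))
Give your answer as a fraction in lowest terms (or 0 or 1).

not A = not 4/5 = 1/5
C iff not A = 2/5 iff 1/5 = 4/5
C implies C = 2/5 implies 2/5 = 1
(C iff not A) implies (C implies C) = 4/5 implies 1 = 1
not A = not 4/5 = 1/5
C implies B = 2/5 implies 2/5 = 1
A implies B = 4/5 implies 2/5 = 3/5
(C implies B) iff (A implies B) = 1 iff 3/5 = 3/5
not A iff ((C implies B) iff (A implies B)) = 1/5 iff 3/5 = 3/5
((C iff not A) implies (C implies C)) iff (not A iff ((C implies B) iff (A implies B))) = 1 iff 3/5 = 3/5

3/5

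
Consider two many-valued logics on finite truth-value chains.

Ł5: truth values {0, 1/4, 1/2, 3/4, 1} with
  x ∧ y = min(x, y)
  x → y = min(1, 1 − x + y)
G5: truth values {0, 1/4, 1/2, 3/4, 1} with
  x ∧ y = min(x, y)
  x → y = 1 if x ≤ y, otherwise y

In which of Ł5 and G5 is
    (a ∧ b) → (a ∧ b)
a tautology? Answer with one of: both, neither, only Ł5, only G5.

In Ł5: every assignment gives 1 — tautology.
In G5: every assignment gives 1 — tautology.

both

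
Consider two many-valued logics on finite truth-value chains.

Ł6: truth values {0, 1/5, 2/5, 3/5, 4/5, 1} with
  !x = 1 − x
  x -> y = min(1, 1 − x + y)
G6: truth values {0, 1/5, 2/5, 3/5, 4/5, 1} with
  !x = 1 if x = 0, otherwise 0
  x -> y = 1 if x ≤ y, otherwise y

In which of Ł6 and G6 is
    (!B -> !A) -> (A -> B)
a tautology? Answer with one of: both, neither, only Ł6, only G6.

In Ł6: every assignment gives 1 — tautology.
In G6: at A = 2/5, B = 1/5 the value is 1/5 — not a tautology.

only Ł6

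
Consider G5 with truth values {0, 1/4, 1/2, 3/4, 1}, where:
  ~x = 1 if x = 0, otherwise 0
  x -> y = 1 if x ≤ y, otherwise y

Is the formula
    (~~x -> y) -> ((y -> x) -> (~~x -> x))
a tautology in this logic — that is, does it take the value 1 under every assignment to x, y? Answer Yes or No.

Yes

At x = 1/4, y = 1/2, for instance:
~x = ~1/4 = 0
~~x = ~0 = 1
~~x -> y = 1 -> 1/2 = 1/2
y -> x = 1/2 -> 1/4 = 1/4
~~x -> x = 1 -> 1/4 = 1/4
(y -> x) -> (~~x -> x) = 1/4 -> 1/4 = 1
(~~x -> y) -> ((y -> x) -> (~~x -> x)) = 1/2 -> 1 = 1
and checking the remaining 24 assignments likewise gives ≥ 1 in every case.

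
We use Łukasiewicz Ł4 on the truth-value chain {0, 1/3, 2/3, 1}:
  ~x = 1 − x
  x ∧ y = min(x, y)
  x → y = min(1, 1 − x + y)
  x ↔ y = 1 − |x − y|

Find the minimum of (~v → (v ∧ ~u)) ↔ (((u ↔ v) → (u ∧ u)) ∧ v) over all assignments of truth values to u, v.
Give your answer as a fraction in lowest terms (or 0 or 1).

2/3

Take u = 0, v = 1/3:
~v = ~1/3 = 2/3
~u = ~0 = 1
v ∧ ~u = 1/3 ∧ 1 = 1/3
~v → (v ∧ ~u) = 2/3 → 1/3 = 2/3
u ↔ v = 0 ↔ 1/3 = 2/3
u ∧ u = 0 ∧ 0 = 0
(u ↔ v) → (u ∧ u) = 2/3 → 0 = 1/3
((u ↔ v) → (u ∧ u)) ∧ v = 1/3 ∧ 1/3 = 1/3
(~v → (v ∧ ~u)) ↔ (((u ↔ v) → (u ∧ u)) ∧ v) = 2/3 ↔ 1/3 = 2/3
No assignment yields a value below 2/3, so this is the minimum.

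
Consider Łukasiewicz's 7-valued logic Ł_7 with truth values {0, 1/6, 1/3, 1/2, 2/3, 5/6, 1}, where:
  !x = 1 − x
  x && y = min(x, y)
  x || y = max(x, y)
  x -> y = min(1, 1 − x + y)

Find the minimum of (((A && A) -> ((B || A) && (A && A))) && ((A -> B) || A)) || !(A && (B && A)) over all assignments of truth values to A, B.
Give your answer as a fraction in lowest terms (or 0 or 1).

2/3

Take A = 2/3, B = 1/3:
A && A = 2/3 && 2/3 = 2/3
B || A = 1/3 || 2/3 = 2/3
A && A = 2/3 && 2/3 = 2/3
(B || A) && (A && A) = 2/3 && 2/3 = 2/3
(A && A) -> ((B || A) && (A && A)) = 2/3 -> 2/3 = 1
A -> B = 2/3 -> 1/3 = 2/3
(A -> B) || A = 2/3 || 2/3 = 2/3
((A && A) -> ((B || A) && (A && A))) && ((A -> B) || A) = 1 && 2/3 = 2/3
B && A = 1/3 && 2/3 = 1/3
A && (B && A) = 2/3 && 1/3 = 1/3
!(A && (B && A)) = !1/3 = 2/3
(((A && A) -> ((B || A) && (A && A))) && ((A -> B) || A)) || !(A && (B && A)) = 2/3 || 2/3 = 2/3
No assignment yields a value below 2/3, so this is the minimum.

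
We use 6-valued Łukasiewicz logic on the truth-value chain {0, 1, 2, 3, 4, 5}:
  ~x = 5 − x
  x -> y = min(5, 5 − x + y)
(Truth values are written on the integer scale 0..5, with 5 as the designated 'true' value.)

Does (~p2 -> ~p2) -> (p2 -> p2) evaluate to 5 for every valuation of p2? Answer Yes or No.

p2 = 0 ↦ 5
p2 = 1 ↦ 5
p2 = 2 ↦ 5
p2 = 3 ↦ 5
p2 = 4 ↦ 5
p2 = 5 ↦ 5
Every assignment gives a value ≥ 5.

Yes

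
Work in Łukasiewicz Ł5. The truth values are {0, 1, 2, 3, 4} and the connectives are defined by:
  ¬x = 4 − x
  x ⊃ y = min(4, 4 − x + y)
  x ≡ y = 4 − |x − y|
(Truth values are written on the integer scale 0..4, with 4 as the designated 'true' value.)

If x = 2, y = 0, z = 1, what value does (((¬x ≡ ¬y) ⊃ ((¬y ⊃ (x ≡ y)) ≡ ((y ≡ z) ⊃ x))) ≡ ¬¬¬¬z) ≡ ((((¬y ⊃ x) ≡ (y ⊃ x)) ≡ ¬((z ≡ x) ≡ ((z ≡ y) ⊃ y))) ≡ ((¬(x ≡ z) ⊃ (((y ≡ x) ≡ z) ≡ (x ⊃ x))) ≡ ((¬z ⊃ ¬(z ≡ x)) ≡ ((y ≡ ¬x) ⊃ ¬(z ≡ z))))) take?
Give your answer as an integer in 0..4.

¬x = ¬2 = 2
¬y = ¬0 = 4
¬x ≡ ¬y = 2 ≡ 4 = 2
¬y = ¬0 = 4
x ≡ y = 2 ≡ 0 = 2
¬y ⊃ (x ≡ y) = 4 ⊃ 2 = 2
y ≡ z = 0 ≡ 1 = 3
(y ≡ z) ⊃ x = 3 ⊃ 2 = 3
(¬y ⊃ (x ≡ y)) ≡ ((y ≡ z) ⊃ x) = 2 ≡ 3 = 3
(¬x ≡ ¬y) ⊃ ((¬y ⊃ (x ≡ y)) ≡ ((y ≡ z) ⊃ x)) = 2 ⊃ 3 = 4
¬z = ¬1 = 3
¬¬z = ¬3 = 1
¬¬¬z = ¬1 = 3
¬¬¬¬z = ¬3 = 1
((¬x ≡ ¬y) ⊃ ((¬y ⊃ (x ≡ y)) ≡ ((y ≡ z) ⊃ x))) ≡ ¬¬¬¬z = 4 ≡ 1 = 1
¬y = ¬0 = 4
¬y ⊃ x = 4 ⊃ 2 = 2
y ⊃ x = 0 ⊃ 2 = 4
(¬y ⊃ x) ≡ (y ⊃ x) = 2 ≡ 4 = 2
z ≡ x = 1 ≡ 2 = 3
z ≡ y = 1 ≡ 0 = 3
(z ≡ y) ⊃ y = 3 ⊃ 0 = 1
(z ≡ x) ≡ ((z ≡ y) ⊃ y) = 3 ≡ 1 = 2
¬((z ≡ x) ≡ ((z ≡ y) ⊃ y)) = ¬2 = 2
((¬y ⊃ x) ≡ (y ⊃ x)) ≡ ¬((z ≡ x) ≡ ((z ≡ y) ⊃ y)) = 2 ≡ 2 = 4
x ≡ z = 2 ≡ 1 = 3
¬(x ≡ z) = ¬3 = 1
y ≡ x = 0 ≡ 2 = 2
(y ≡ x) ≡ z = 2 ≡ 1 = 3
x ⊃ x = 2 ⊃ 2 = 4
((y ≡ x) ≡ z) ≡ (x ⊃ x) = 3 ≡ 4 = 3
¬(x ≡ z) ⊃ (((y ≡ x) ≡ z) ≡ (x ⊃ x)) = 1 ⊃ 3 = 4
¬z = ¬1 = 3
z ≡ x = 1 ≡ 2 = 3
¬(z ≡ x) = ¬3 = 1
¬z ⊃ ¬(z ≡ x) = 3 ⊃ 1 = 2
¬x = ¬2 = 2
y ≡ ¬x = 0 ≡ 2 = 2
z ≡ z = 1 ≡ 1 = 4
¬(z ≡ z) = ¬4 = 0
(y ≡ ¬x) ⊃ ¬(z ≡ z) = 2 ⊃ 0 = 2
(¬z ⊃ ¬(z ≡ x)) ≡ ((y ≡ ¬x) ⊃ ¬(z ≡ z)) = 2 ≡ 2 = 4
(¬(x ≡ z) ⊃ (((y ≡ x) ≡ z) ≡ (x ⊃ x))) ≡ ((¬z ⊃ ¬(z ≡ x)) ≡ ((y ≡ ¬x) ⊃ ¬(z ≡ z))) = 4 ≡ 4 = 4
(((¬y ⊃ x) ≡ (y ⊃ x)) ≡ ¬((z ≡ x) ≡ ((z ≡ y) ⊃ y))) ≡ ((¬(x ≡ z) ⊃ (((y ≡ x) ≡ z) ≡ (x ⊃ x))) ≡ ((¬z ⊃ ¬(z ≡ x)) ≡ ((y ≡ ¬x) ⊃ ¬(z ≡ z)))) = 4 ≡ 4 = 4
(((¬x ≡ ¬y) ⊃ ((¬y ⊃ (x ≡ y)) ≡ ((y ≡ z) ⊃ x))) ≡ ¬¬¬¬z) ≡ ((((¬y ⊃ x) ≡ (y ⊃ x)) ≡ ¬((z ≡ x) ≡ ((z ≡ y) ⊃ y))) ≡ ((¬(x ≡ z) ⊃ (((y ≡ x) ≡ z) ≡ (x ⊃ x))) ≡ ((¬z ⊃ ¬(z ≡ x)) ≡ ((y ≡ ¬x) ⊃ ¬(z ≡ z))))) = 1 ≡ 4 = 1

1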